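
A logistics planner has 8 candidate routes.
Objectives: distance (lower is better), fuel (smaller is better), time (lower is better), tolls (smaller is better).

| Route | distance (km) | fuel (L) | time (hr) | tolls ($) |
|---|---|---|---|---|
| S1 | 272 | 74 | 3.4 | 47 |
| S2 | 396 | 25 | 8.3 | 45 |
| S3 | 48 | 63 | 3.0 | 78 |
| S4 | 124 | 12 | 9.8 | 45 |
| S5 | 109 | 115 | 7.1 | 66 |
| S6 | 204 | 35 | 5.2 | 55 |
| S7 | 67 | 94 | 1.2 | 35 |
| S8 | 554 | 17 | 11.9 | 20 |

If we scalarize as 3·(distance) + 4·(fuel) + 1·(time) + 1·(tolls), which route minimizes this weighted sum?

S4

S1: 3·272 + 4·74 + 1·3.4 + 1·47 = 1162.4
S2: 3·396 + 4·25 + 1·8.3 + 1·45 = 1341.3
S3: 3·48 + 4·63 + 1·3.0 + 1·78 = 477.0
S4: 3·124 + 4·12 + 1·9.8 + 1·45 = 474.8
S5: 3·109 + 4·115 + 1·7.1 + 1·66 = 860.1
S6: 3·204 + 4·35 + 1·5.2 + 1·55 = 812.2
S7: 3·67 + 4·94 + 1·1.2 + 1·35 = 613.2
S8: 3·554 + 4·17 + 1·11.9 + 1·20 = 1761.9
Lowest: S4 at 474.8.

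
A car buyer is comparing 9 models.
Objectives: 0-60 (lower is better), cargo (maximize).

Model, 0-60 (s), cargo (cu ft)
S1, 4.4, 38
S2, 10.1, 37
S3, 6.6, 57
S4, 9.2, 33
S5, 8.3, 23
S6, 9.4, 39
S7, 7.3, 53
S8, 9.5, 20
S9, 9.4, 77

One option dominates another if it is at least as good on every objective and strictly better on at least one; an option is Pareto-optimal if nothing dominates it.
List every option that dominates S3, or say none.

S1: worse on cargo (38 vs 57).
S2: worse on 0-60 (10.1 vs 6.6).
S4: worse on 0-60 (9.2 vs 6.6).
S5: worse on 0-60 (8.3 vs 6.6).
S6: worse on 0-60 (9.4 vs 6.6).
S7: worse on 0-60 (7.3 vs 6.6).
S8: worse on 0-60 (9.5 vs 6.6).
S9: worse on 0-60 (9.4 vs 6.6).
No option dominates S3.

none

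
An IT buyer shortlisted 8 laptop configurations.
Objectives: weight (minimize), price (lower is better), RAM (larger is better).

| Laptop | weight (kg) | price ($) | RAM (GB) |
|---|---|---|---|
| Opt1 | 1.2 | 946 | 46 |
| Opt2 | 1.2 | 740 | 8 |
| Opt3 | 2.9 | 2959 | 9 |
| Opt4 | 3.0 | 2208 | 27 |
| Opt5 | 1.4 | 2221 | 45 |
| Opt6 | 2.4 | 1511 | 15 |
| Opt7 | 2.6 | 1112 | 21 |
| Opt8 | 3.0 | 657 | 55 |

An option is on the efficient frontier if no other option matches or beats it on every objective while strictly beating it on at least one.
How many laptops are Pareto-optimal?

Opt1: not dominated.
Opt2: not dominated.
Opt3: dominated by Opt1 (weight 1.2≤2.9, price 946≤2959, RAM 46≥9).
Opt4: dominated by Opt1 (weight 1.2≤3.0, price 946≤2208, RAM 46≥27).
Opt5: dominated by Opt1 (weight 1.2≤1.4, price 946≤2221, RAM 46≥45).
Opt6: dominated by Opt1 (weight 1.2≤2.4, price 946≤1511, RAM 46≥15).
Opt7: dominated by Opt1 (weight 1.2≤2.6, price 946≤1112, RAM 46≥21).
Opt8: not dominated (best price).
Pareto-optimal: Opt1, Opt2, Opt8 → 3.

3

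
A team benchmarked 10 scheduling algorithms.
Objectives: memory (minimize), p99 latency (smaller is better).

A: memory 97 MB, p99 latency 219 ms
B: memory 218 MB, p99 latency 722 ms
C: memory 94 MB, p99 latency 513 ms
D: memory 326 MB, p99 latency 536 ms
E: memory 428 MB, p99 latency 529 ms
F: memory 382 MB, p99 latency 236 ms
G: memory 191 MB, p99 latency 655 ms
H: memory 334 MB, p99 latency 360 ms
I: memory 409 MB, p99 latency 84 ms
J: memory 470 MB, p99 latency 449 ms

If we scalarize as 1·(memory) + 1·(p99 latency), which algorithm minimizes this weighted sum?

A

A: 1·97 + 1·219 = 316
B: 1·218 + 1·722 = 940
C: 1·94 + 1·513 = 607
D: 1·326 + 1·536 = 862
E: 1·428 + 1·529 = 957
F: 1·382 + 1·236 = 618
G: 1·191 + 1·655 = 846
H: 1·334 + 1·360 = 694
I: 1·409 + 1·84 = 493
J: 1·470 + 1·449 = 919
Lowest: A at 316.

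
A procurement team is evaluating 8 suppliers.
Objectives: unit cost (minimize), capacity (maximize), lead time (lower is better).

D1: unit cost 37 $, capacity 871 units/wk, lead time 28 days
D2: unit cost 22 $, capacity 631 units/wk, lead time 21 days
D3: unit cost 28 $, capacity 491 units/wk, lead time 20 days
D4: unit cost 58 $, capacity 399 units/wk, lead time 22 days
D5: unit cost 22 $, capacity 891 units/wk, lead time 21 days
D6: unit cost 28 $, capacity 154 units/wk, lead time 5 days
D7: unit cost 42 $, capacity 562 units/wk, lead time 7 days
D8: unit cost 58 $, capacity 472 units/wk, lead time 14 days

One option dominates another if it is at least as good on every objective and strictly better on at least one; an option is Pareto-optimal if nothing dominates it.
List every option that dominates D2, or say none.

D5: unit cost 22≤22, capacity 891≥631, lead time 21≤21 — dominates D2.
Others (D1, D3, D4, D6, D7, D8) are each worse than D2 on at least one objective.

D5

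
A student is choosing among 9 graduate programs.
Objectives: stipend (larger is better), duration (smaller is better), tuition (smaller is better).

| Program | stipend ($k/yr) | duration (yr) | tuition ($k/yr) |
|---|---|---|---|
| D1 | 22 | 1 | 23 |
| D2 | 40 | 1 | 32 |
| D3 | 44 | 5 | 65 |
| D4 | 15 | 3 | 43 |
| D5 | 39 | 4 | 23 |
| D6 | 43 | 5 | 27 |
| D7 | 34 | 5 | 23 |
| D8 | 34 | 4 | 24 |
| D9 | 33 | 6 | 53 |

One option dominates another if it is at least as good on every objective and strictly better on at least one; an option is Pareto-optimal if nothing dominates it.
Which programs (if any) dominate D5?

D1: worse on stipend (22 vs 39).
D2: worse on tuition (32 vs 23).
D3: worse on duration (5 vs 4).
D4: worse on stipend (15 vs 39).
D6: worse on duration (5 vs 4).
D7: worse on stipend (34 vs 39).
D8: worse on stipend (34 vs 39).
D9: worse on stipend (33 vs 39).
No option dominates D5.

none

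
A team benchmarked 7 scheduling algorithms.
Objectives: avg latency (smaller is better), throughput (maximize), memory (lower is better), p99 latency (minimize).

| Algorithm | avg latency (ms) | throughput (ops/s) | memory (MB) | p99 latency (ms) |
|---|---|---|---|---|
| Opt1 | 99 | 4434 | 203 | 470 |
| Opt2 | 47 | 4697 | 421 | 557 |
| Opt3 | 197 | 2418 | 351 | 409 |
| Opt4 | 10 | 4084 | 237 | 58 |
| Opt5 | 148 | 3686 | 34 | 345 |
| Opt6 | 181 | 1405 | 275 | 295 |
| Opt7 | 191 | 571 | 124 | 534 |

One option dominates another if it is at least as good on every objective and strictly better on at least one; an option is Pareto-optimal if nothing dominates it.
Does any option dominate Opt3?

Yes

Opt4 vs Opt3: avg latency 10≤197, throughput 4084≥2418, memory 237≤351, p99 latency 58≤409 — Opt4 is at least as good on every objective and strictly better on at least one, so Opt4 dominates Opt3.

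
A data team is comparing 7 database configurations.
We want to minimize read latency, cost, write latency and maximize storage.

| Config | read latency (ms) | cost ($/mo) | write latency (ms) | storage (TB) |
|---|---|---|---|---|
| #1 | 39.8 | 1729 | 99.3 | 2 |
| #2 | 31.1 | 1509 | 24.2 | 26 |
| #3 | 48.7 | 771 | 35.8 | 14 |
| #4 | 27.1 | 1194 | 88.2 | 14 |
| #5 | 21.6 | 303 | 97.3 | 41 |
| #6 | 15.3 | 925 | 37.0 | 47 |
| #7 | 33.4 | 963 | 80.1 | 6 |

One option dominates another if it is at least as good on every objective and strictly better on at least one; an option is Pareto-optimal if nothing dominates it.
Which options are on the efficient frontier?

#2, #3, #5, #6

#1: dominated by #2 (read latency 31.1≤39.8, cost 1509≤1729, write latency 24.2≤99.3, storage 26≥2).
#2: not dominated (best write latency).
#3: not dominated.
#4: dominated by #6 (read latency 15.3≤27.1, cost 925≤1194, write latency 37.0≤88.2, storage 47≥14).
#5: not dominated (best cost).
#6: not dominated (best read latency).
#7: dominated by #6 (read latency 15.3≤33.4, cost 925≤963, write latency 37.0≤80.1, storage 47≥6).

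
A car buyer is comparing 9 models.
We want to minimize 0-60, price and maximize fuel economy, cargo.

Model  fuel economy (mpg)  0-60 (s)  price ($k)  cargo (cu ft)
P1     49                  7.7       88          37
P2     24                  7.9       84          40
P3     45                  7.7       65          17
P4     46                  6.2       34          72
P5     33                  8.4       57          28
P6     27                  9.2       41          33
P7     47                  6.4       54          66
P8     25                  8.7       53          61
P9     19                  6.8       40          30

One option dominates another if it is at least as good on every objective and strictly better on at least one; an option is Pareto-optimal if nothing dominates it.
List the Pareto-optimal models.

P1, P4, P7

P1: not dominated (best fuel economy).
P2: dominated by P4 (fuel economy 46≥24, 0-60 6.2≤7.9, price 34≤84, cargo 72≥40).
P3: dominated by P4 (fuel economy 46≥45, 0-60 6.2≤7.7, price 34≤65, cargo 72≥17).
P4: not dominated (best 0-60).
P5: dominated by P4 (fuel economy 46≥33, 0-60 6.2≤8.4, price 34≤57, cargo 72≥28).
P6: dominated by P4 (fuel economy 46≥27, 0-60 6.2≤9.2, price 34≤41, cargo 72≥33).
P7: not dominated.
P8: dominated by P4 (fuel economy 46≥25, 0-60 6.2≤8.7, price 34≤53, cargo 72≥61).
P9: dominated by P4 (fuel economy 46≥19, 0-60 6.2≤6.8, price 34≤40, cargo 72≥30).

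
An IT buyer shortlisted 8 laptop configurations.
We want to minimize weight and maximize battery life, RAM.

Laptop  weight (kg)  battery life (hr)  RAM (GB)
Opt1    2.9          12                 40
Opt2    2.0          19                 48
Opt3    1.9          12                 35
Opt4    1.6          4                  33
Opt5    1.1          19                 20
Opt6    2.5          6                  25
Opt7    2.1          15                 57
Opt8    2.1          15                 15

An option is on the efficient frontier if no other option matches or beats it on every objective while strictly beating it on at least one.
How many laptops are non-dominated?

5

Opt1: dominated by Opt2 (weight 2.0≤2.9, battery life 19≥12, RAM 48≥40).
Opt2: not dominated.
Opt3: not dominated.
Opt4: not dominated.
Opt5: not dominated (best weight).
Opt6: dominated by Opt2 (weight 2.0≤2.5, battery life 19≥6, RAM 48≥25).
Opt7: not dominated (best RAM).
Opt8: dominated by Opt2 (weight 2.0≤2.1, battery life 19≥15, RAM 48≥15).
Pareto-optimal: Opt2, Opt3, Opt4, Opt5, Opt7 → 5.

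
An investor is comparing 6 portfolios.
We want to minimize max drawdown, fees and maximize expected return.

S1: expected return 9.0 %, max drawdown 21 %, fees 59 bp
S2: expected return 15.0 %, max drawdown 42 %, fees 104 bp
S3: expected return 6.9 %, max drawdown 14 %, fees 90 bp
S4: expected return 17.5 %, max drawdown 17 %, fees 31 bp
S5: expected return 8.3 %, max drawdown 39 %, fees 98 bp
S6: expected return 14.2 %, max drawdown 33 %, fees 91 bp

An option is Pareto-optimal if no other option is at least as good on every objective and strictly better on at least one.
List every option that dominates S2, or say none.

S4: expected return 17.5≥15.0, max drawdown 17≤42, fees 31≤104 — dominates S2.
Others (S1, S3, S5, S6) are each worse than S2 on at least one objective.

S4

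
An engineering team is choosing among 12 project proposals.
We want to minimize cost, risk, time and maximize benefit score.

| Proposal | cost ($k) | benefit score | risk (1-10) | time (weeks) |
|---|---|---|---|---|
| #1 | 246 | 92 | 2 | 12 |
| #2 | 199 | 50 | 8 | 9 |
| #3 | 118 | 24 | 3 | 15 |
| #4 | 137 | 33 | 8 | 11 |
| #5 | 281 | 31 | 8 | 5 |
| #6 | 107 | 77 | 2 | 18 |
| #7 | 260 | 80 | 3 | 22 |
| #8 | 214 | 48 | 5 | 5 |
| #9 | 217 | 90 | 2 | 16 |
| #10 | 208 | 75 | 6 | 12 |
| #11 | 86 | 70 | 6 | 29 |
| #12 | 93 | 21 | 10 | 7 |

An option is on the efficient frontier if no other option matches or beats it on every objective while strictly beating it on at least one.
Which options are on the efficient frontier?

#1: not dominated (best benefit score).
#2: not dominated.
#3: not dominated.
#4: not dominated.
#5: dominated by #8 (cost 214≤281, benefit score 48≥31, risk 5≤8, time 5≤5).
#6: not dominated.
#7: dominated by #1 (cost 246≤260, benefit score 92≥80, risk 2≤3, time 12≤22).
#8: not dominated.
#9: not dominated.
#10: not dominated.
#11: not dominated (best cost).
#12: not dominated.

#1, #2, #3, #4, #6, #8, #9, #10, #11, #12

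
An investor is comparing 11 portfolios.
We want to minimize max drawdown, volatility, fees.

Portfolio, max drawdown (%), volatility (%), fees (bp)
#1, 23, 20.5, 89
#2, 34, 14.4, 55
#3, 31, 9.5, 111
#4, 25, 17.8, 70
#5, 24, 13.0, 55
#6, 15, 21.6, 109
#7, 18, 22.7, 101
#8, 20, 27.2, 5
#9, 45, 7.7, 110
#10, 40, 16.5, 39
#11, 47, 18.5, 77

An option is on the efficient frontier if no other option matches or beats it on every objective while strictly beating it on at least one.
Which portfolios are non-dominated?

#1, #3, #5, #6, #7, #8, #9, #10

#1: not dominated.
#2: dominated by #5 (max drawdown 24≤34, volatility 13.0≤14.4, fees 55≤55).
#3: not dominated.
#4: dominated by #5 (max drawdown 24≤25, volatility 13.0≤17.8, fees 55≤70).
#5: not dominated.
#6: not dominated (best max drawdown).
#7: not dominated.
#8: not dominated (best fees).
#9: not dominated (best volatility).
#10: not dominated.
#11: dominated by #2 (max drawdown 34≤47, volatility 14.4≤18.5, fees 55≤77).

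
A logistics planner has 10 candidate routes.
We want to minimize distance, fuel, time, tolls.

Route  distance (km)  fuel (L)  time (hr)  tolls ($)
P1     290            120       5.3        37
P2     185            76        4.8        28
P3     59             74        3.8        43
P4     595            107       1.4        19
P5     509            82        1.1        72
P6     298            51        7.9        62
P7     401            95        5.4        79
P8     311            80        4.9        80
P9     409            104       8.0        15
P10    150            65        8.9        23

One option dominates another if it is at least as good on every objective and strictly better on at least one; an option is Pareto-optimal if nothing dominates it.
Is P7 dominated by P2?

Yes

P2 vs P7: distance 185≤401, fuel 76≤95, time 4.8≤5.4, tolls 28≤79 — P2 is at least as good on every objective with at least one strict improvement.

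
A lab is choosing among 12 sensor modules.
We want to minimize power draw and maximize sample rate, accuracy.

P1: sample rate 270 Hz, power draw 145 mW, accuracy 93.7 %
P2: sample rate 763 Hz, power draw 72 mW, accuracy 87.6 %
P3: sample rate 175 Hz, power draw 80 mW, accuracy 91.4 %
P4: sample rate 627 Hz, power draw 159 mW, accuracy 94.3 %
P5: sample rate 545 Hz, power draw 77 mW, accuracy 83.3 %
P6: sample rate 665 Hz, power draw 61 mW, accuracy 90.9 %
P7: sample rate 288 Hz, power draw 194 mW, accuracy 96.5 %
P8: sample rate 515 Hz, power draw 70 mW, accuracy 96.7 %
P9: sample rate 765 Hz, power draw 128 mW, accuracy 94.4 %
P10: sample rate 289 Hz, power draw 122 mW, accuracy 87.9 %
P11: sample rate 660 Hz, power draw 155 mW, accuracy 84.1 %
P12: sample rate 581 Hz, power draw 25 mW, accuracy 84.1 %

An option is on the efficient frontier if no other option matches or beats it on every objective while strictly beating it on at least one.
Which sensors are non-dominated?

P2, P6, P8, P9, P12

P1: dominated by P8 (sample rate 515≥270, power draw 70≤145, accuracy 96.7≥93.7).
P2: not dominated.
P3: dominated by P8 (sample rate 515≥175, power draw 70≤80, accuracy 96.7≥91.4).
P4: dominated by P9 (sample rate 765≥627, power draw 128≤159, accuracy 94.4≥94.3).
P5: dominated by P2 (sample rate 763≥545, power draw 72≤77, accuracy 87.6≥83.3).
P6: not dominated.
P7: dominated by P8 (sample rate 515≥288, power draw 70≤194, accuracy 96.7≥96.5).
P8: not dominated (best accuracy).
P9: not dominated (best sample rate).
P10: dominated by P6 (sample rate 665≥289, power draw 61≤122, accuracy 90.9≥87.9).
P11: dominated by P2 (sample rate 763≥660, power draw 72≤155, accuracy 87.6≥84.1).
P12: not dominated (best power draw).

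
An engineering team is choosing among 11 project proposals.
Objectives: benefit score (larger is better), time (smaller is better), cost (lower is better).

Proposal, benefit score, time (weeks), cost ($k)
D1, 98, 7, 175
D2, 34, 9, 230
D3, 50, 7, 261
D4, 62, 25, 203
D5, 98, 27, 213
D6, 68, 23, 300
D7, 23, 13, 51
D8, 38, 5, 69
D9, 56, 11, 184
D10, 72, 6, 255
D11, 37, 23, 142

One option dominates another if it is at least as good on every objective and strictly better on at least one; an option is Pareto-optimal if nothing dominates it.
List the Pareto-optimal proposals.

D1: not dominated.
D2: dominated by D1 (benefit score 98≥34, time 7≤9, cost 175≤230).
D3: dominated by D1 (benefit score 98≥50, time 7≤7, cost 175≤261).
D4: dominated by D1 (benefit score 98≥62, time 7≤25, cost 175≤203).
D5: dominated by D1 (benefit score 98≥98, time 7≤27, cost 175≤213).
D6: dominated by D1 (benefit score 98≥68, time 7≤23, cost 175≤300).
D7: not dominated (best cost).
D8: not dominated (best time).
D9: dominated by D1 (benefit score 98≥56, time 7≤11, cost 175≤184).
D10: not dominated.
D11: dominated by D8 (benefit score 38≥37, time 5≤23, cost 69≤142).

D1, D7, D8, D10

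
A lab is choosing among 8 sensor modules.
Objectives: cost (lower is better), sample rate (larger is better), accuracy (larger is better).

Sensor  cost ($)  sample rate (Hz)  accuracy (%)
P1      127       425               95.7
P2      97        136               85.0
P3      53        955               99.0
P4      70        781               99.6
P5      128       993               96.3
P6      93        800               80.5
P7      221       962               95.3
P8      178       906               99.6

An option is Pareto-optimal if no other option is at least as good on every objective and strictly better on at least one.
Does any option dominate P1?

P3 vs P1: cost 53≤127, sample rate 955≥425, accuracy 99.0≥95.7 — P3 is at least as good on every objective and strictly better on at least one, so P3 dominates P1.

Yes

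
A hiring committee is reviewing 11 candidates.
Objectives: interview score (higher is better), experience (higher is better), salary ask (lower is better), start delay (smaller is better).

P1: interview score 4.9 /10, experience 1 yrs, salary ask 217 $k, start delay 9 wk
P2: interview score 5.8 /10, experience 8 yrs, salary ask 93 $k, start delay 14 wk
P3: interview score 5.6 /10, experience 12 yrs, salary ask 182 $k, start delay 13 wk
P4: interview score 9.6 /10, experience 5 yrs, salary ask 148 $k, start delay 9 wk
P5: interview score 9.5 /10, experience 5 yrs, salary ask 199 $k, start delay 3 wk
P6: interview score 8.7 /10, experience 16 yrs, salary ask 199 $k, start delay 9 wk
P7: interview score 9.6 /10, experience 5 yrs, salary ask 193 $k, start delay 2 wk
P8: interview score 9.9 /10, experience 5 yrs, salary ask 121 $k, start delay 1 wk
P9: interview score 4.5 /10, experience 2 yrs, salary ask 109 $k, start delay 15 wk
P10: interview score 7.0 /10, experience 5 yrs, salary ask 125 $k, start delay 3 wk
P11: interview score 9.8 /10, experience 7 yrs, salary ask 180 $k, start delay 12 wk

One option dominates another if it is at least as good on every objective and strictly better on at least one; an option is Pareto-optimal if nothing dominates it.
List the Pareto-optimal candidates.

P2, P3, P6, P8, P11

P1: dominated by P4 (interview score 9.6≥4.9, experience 5≥1, salary ask 148≤217, start delay 9≤9).
P2: not dominated (best salary ask).
P3: not dominated.
P4: dominated by P8 (interview score 9.9≥9.6, experience 5≥5, salary ask 121≤148, start delay 1≤9).
P5: dominated by P7 (interview score 9.6≥9.5, experience 5≥5, salary ask 193≤199, start delay 2≤3).
P6: not dominated (best experience).
P7: dominated by P8 (interview score 9.9≥9.6, experience 5≥5, salary ask 121≤193, start delay 1≤2).
P8: not dominated (best interview score).
P9: dominated by P2 (interview score 5.8≥4.5, experience 8≥2, salary ask 93≤109, start delay 14≤15).
P10: dominated by P8 (interview score 9.9≥7.0, experience 5≥5, salary ask 121≤125, start delay 1≤3).
P11: not dominated.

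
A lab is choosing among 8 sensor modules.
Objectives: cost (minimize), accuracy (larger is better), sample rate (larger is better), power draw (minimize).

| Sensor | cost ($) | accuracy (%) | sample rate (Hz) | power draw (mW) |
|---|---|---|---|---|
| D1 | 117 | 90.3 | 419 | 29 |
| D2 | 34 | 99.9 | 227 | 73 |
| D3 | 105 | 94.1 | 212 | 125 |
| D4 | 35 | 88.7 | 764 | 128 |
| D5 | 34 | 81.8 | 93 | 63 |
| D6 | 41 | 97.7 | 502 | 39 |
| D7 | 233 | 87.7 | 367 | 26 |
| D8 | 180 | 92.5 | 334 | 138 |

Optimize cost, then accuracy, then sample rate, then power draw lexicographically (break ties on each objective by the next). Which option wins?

First minimize cost: best is 34, kept {D2, D5}.
Then maximize accuracy: best is 99.9, kept {D2}.

D2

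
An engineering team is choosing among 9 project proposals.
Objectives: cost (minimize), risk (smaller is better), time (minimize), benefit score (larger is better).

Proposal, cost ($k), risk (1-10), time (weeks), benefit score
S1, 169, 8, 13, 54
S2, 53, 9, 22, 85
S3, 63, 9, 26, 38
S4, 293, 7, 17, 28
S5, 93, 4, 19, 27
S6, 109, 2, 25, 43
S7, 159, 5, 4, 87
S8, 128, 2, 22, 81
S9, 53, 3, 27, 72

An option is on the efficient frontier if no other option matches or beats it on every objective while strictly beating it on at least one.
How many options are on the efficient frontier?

S1: dominated by S7 (cost 159≤169, risk 5≤8, time 4≤13, benefit score 87≥54).
S2: not dominated.
S3: dominated by S2 (cost 53≤63, risk 9≤9, time 22≤26, benefit score 85≥38).
S4: dominated by S7 (cost 159≤293, risk 5≤7, time 4≤17, benefit score 87≥28).
S5: not dominated.
S6: not dominated.
S7: not dominated (best time).
S8: not dominated.
S9: not dominated.
Pareto-optimal: S2, S5, S6, S7, S8, S9 → 6.

6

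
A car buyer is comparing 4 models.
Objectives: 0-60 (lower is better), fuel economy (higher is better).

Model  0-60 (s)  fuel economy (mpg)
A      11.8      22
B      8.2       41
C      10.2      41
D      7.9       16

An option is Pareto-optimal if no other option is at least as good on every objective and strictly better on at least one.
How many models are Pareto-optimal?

2

A: dominated by B (0-60 8.2≤11.8, fuel economy 41≥22).
B: not dominated.
C: dominated by B (0-60 8.2≤10.2, fuel economy 41≥41).
D: not dominated (best 0-60).
Pareto-optimal: B, D → 2.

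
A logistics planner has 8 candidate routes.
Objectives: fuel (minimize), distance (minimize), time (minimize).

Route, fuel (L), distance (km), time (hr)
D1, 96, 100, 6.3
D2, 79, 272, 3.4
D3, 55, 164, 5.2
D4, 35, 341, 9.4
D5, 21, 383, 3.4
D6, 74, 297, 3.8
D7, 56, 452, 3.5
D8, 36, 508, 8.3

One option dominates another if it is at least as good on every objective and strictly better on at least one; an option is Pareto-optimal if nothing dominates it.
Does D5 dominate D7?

Yes

D5 vs D7: fuel 21≤56, distance 383≤452, time 3.4≤3.5 — D5 is at least as good on every objective with at least one strict improvement.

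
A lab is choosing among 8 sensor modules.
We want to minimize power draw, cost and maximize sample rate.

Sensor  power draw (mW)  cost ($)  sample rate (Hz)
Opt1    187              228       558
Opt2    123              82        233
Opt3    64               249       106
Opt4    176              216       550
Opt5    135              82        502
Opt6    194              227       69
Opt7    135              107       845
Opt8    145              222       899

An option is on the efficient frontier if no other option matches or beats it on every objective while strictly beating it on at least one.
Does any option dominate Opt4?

Yes

Opt7 vs Opt4: power draw 135≤176, cost 107≤216, sample rate 845≥550 — Opt7 is at least as good on every objective and strictly better on at least one, so Opt7 dominates Opt4.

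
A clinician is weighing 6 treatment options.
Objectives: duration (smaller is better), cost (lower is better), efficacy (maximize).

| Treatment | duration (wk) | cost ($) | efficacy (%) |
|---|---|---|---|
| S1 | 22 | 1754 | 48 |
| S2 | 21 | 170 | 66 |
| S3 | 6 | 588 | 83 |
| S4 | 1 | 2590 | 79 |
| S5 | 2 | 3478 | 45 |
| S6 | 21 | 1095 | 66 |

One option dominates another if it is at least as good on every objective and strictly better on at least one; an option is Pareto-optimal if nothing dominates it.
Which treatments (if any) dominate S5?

S4

S4: duration 1≤2, cost 2590≤3478, efficacy 79≥45 — dominates S5.
Others (S1, S2, S3, S6) are each worse than S5 on at least one objective.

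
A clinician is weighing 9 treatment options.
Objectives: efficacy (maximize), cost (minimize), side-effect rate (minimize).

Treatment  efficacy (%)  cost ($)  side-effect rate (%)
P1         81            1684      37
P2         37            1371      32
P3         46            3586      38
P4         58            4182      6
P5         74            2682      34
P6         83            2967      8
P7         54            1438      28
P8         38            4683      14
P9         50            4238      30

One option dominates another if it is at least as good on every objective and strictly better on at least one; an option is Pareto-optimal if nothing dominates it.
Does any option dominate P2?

P1: worse on cost (1684 vs 1371).
P3: worse on cost (3586 vs 1371).
P4: worse on cost (4182 vs 1371).
P5: worse on cost (2682 vs 1371).
P6: worse on cost (2967 vs 1371).
P7: worse on cost (1438 vs 1371).
P8: worse on cost (4683 vs 1371).
P9: worse on cost (4238 vs 1371).
No option is at least as good as P2 on every objective and strictly better on one.

No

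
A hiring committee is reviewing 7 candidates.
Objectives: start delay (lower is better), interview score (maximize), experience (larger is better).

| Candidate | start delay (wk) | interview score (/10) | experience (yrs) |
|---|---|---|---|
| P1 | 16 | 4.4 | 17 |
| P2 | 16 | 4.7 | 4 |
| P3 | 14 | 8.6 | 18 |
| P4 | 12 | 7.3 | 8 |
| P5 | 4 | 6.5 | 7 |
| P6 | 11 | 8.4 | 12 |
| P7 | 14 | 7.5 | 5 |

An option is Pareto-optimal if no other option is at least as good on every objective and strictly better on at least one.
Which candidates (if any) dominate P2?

P3: start delay 14≤16, interview score 8.6≥4.7, experience 18≥4 — dominates P2.
P4: start delay 12≤16, interview score 7.3≥4.7, experience 8≥4 — dominates P2.
P5: start delay 4≤16, interview score 6.5≥4.7, experience 7≥4 — dominates P2.
P6: start delay 11≤16, interview score 8.4≥4.7, experience 12≥4 — dominates P2.
P7: start delay 14≤16, interview score 7.5≥4.7, experience 5≥4 — dominates P2.
Others (P1) are each worse than P2 on at least one objective.

P3, P4, P5, P6, P7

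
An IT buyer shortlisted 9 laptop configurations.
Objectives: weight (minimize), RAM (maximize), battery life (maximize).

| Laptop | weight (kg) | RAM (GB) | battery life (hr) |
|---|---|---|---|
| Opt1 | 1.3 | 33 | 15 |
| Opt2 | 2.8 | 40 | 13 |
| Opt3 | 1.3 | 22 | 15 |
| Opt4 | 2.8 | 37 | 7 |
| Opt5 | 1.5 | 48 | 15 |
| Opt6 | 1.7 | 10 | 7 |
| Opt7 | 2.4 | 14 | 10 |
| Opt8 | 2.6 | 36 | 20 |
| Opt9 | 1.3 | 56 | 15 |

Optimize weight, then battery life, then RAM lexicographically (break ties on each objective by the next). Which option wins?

Opt9

First minimize weight: best is 1.3, kept {Opt1, Opt3, Opt9}.
Then maximize battery life: best is 15, kept {Opt1, Opt3, Opt9}.
Then maximize RAM: best is 56, kept {Opt9}.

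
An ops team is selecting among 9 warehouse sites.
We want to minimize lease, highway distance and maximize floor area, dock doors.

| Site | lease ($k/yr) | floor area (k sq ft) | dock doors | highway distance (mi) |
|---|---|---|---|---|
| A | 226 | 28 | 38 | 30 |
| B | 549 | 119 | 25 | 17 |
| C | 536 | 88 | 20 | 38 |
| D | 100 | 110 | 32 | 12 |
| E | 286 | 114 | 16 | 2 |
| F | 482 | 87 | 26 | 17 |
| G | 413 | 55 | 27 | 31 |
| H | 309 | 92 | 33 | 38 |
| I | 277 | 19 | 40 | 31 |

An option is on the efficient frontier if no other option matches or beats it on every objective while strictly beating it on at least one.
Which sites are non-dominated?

A: not dominated.
B: not dominated (best floor area).
C: dominated by D (lease 100≤536, floor area 110≥88, dock doors 32≥20, highway distance 12≤38).
D: not dominated (best lease).
E: not dominated (best highway distance).
F: dominated by D (lease 100≤482, floor area 110≥87, dock doors 32≥26, highway distance 12≤17).
G: dominated by D (lease 100≤413, floor area 110≥55, dock doors 32≥27, highway distance 12≤31).
H: not dominated.
I: not dominated (best dock doors).

A, B, D, E, H, I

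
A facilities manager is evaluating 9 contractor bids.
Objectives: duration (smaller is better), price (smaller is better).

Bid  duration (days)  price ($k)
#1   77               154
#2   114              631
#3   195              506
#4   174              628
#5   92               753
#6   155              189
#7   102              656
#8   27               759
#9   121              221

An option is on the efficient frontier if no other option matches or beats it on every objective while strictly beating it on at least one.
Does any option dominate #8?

#1: worse on duration (77 vs 27).
#2: worse on duration (114 vs 27).
#3: worse on duration (195 vs 27).
#4: worse on duration (174 vs 27).
#5: worse on duration (92 vs 27).
#6: worse on duration (155 vs 27).
#7: worse on duration (102 vs 27).
#9: worse on duration (121 vs 27).
No option is at least as good as #8 on every objective and strictly better on one.

No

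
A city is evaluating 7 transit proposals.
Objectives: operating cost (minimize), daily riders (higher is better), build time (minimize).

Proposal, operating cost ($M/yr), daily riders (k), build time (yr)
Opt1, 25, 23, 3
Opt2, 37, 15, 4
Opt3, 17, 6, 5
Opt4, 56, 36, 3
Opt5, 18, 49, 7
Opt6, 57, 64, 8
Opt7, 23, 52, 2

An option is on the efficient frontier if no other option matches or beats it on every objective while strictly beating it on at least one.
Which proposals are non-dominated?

Opt3, Opt5, Opt6, Opt7

Opt1: dominated by Opt7 (operating cost 23≤25, daily riders 52≥23, build time 2≤3).
Opt2: dominated by Opt1 (operating cost 25≤37, daily riders 23≥15, build time 3≤4).
Opt3: not dominated (best operating cost).
Opt4: dominated by Opt7 (operating cost 23≤56, daily riders 52≥36, build time 2≤3).
Opt5: not dominated.
Opt6: not dominated (best daily riders).
Opt7: not dominated (best build time).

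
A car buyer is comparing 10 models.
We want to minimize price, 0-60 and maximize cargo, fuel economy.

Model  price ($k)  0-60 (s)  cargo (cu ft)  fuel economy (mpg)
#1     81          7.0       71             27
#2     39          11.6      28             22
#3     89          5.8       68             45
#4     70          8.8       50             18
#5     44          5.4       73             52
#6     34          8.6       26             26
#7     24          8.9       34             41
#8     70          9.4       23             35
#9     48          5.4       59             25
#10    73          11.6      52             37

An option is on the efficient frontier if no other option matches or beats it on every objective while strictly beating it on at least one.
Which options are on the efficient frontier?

#1: dominated by #5 (price 44≤81, 0-60 5.4≤7.0, cargo 73≥71, fuel economy 52≥27).
#2: dominated by #7 (price 24≤39, 0-60 8.9≤11.6, cargo 34≥28, fuel economy 41≥22).
#3: dominated by #5 (price 44≤89, 0-60 5.4≤5.8, cargo 73≥68, fuel economy 52≥45).
#4: dominated by #5 (price 44≤70, 0-60 5.4≤8.8, cargo 73≥50, fuel economy 52≥18).
#5: not dominated (best cargo).
#6: not dominated.
#7: not dominated (best price).
#8: dominated by #5 (price 44≤70, 0-60 5.4≤9.4, cargo 73≥23, fuel economy 52≥35).
#9: dominated by #5 (price 44≤48, 0-60 5.4≤5.4, cargo 73≥59, fuel economy 52≥25).
#10: dominated by #5 (price 44≤73, 0-60 5.4≤11.6, cargo 73≥52, fuel economy 52≥37).

#5, #6, #7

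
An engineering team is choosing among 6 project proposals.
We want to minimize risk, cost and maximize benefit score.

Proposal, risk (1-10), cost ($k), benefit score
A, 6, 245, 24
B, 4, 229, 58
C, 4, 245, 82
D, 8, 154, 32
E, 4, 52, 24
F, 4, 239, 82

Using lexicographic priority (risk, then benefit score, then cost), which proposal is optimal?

First minimize risk: best is 4, kept {B, C, E, F}.
Then maximize benefit score: best is 82, kept {C, F}.
Then minimize cost: best is 239, kept {F}.

F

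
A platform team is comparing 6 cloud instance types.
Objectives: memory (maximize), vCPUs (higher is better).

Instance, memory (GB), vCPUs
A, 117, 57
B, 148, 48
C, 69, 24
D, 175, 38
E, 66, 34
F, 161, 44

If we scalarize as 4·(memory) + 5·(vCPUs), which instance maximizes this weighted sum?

A: 4·117 + 5·57 = 753
B: 4·148 + 5·48 = 832
C: 4·69 + 5·24 = 396
D: 4·175 + 5·38 = 890
E: 4·66 + 5·34 = 434
F: 4·161 + 5·44 = 864
Highest: D at 890.

D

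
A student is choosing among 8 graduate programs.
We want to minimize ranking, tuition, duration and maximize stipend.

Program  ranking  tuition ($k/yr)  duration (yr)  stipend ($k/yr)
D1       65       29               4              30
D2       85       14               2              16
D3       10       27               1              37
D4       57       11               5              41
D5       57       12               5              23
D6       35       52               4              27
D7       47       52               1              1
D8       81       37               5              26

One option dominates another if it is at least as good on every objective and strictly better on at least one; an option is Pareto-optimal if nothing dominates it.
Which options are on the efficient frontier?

D2, D3, D4

D1: dominated by D3 (ranking 10≤65, tuition 27≤29, duration 1≤4, stipend 37≥30).
D2: not dominated.
D3: not dominated (best ranking).
D4: not dominated (best tuition).
D5: dominated by D4 (ranking 57≤57, tuition 11≤12, duration 5≤5, stipend 41≥23).
D6: dominated by D3 (ranking 10≤35, tuition 27≤52, duration 1≤4, stipend 37≥27).
D7: dominated by D3 (ranking 10≤47, tuition 27≤52, duration 1≤1, stipend 37≥1).
D8: dominated by D1 (ranking 65≤81, tuition 29≤37, duration 4≤5, stipend 30≥26).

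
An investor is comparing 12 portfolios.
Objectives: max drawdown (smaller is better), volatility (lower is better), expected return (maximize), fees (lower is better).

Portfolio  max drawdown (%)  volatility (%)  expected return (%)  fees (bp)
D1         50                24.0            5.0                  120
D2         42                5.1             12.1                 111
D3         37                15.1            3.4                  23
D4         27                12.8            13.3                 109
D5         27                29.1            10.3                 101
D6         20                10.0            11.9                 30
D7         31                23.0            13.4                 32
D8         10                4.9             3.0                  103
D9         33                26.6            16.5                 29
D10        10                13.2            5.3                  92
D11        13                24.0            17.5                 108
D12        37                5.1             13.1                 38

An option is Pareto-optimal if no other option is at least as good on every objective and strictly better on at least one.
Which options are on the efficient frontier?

D1: dominated by D2 (max drawdown 42≤50, volatility 5.1≤24.0, expected return 12.1≥5.0, fees 111≤120).
D2: dominated by D12 (max drawdown 37≤42, volatility 5.1≤5.1, expected return 13.1≥12.1, fees 38≤111).
D3: not dominated (best fees).
D4: not dominated.
D5: dominated by D6 (max drawdown 20≤27, volatility 10.0≤29.1, expected return 11.9≥10.3, fees 30≤101).
D6: not dominated.
D7: not dominated.
D8: not dominated (best volatility).
D9: not dominated.
D10: not dominated.
D11: not dominated (best expected return).
D12: not dominated.

D3, D4, D6, D7, D8, D9, D10, D11, D12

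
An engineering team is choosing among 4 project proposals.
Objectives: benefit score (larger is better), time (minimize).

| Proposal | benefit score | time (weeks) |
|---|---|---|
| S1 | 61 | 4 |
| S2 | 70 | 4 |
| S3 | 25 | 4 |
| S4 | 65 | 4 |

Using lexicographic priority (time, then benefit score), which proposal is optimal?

S2

First minimize time: best is 4, kept {S1, S2, S3, S4}.
Then maximize benefit score: best is 70, kept {S2}.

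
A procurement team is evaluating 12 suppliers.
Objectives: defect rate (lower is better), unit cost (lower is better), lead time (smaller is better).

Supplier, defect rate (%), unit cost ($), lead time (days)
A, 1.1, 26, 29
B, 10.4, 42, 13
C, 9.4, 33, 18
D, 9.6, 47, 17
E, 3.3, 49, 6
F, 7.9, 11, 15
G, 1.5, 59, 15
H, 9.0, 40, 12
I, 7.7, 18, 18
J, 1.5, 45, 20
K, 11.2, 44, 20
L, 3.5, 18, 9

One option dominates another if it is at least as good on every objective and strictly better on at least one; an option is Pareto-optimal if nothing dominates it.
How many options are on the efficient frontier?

A: not dominated (best defect rate).
B: dominated by H (defect rate 9.0≤10.4, unit cost 40≤42, lead time 12≤13).
C: dominated by F (defect rate 7.9≤9.4, unit cost 11≤33, lead time 15≤18).
D: dominated by F (defect rate 7.9≤9.6, unit cost 11≤47, lead time 15≤17).
E: not dominated (best lead time).
F: not dominated (best unit cost).
G: not dominated.
H: dominated by L (defect rate 3.5≤9.0, unit cost 18≤40, lead time 9≤12).
I: dominated by L (defect rate 3.5≤7.7, unit cost 18≤18, lead time 9≤18).
J: not dominated.
K: dominated by B (defect rate 10.4≤11.2, unit cost 42≤44, lead time 13≤20).
L: not dominated.
Pareto-optimal: A, E, F, G, J, L → 6.

6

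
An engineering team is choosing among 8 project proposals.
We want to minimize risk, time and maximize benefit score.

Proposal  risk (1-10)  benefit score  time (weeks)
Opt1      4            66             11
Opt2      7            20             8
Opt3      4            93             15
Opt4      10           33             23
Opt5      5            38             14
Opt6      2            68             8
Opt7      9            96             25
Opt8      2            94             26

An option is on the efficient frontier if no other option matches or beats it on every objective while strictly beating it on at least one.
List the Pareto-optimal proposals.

Opt3, Opt6, Opt7, Opt8

Opt1: dominated by Opt6 (risk 2≤4, benefit score 68≥66, time 8≤11).
Opt2: dominated by Opt6 (risk 2≤7, benefit score 68≥20, time 8≤8).
Opt3: not dominated.
Opt4: dominated by Opt1 (risk 4≤10, benefit score 66≥33, time 11≤23).
Opt5: dominated by Opt1 (risk 4≤5, benefit score 66≥38, time 11≤14).
Opt6: not dominated.
Opt7: not dominated (best benefit score).
Opt8: not dominated.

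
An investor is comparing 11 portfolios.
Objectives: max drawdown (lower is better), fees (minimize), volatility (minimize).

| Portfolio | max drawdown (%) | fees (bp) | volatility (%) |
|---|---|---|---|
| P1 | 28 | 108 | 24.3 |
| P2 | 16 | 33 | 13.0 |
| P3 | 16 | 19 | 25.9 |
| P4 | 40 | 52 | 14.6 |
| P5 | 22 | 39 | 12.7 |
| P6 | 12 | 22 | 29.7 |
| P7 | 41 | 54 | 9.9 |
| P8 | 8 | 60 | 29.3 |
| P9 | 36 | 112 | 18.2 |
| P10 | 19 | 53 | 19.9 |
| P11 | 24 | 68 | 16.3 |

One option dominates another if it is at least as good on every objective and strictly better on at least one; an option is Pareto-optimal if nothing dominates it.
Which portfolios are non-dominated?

P1: dominated by P2 (max drawdown 16≤28, fees 33≤108, volatility 13.0≤24.3).
P2: not dominated.
P3: not dominated (best fees).
P4: dominated by P2 (max drawdown 16≤40, fees 33≤52, volatility 13.0≤14.6).
P5: not dominated.
P6: not dominated.
P7: not dominated (best volatility).
P8: not dominated (best max drawdown).
P9: dominated by P2 (max drawdown 16≤36, fees 33≤112, volatility 13.0≤18.2).
P10: dominated by P2 (max drawdown 16≤19, fees 33≤53, volatility 13.0≤19.9).
P11: dominated by P2 (max drawdown 16≤24, fees 33≤68, volatility 13.0≤16.3).

P2, P3, P5, P6, P7, P8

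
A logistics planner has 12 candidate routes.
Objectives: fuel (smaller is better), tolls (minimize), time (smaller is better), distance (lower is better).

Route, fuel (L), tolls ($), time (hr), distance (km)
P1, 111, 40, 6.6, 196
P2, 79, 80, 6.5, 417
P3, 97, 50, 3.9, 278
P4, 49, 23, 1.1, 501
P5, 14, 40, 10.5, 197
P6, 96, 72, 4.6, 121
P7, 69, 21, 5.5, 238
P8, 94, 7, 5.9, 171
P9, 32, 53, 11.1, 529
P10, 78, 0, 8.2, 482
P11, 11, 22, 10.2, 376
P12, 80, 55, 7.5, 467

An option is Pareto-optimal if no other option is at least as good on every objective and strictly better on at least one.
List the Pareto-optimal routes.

P3, P4, P5, P6, P7, P8, P10, P11

P1: dominated by P8 (fuel 94≤111, tolls 7≤40, time 5.9≤6.6, distance 171≤196).
P2: dominated by P7 (fuel 69≤79, tolls 21≤80, time 5.5≤6.5, distance 238≤417).
P3: not dominated.
P4: not dominated (best time).
P5: not dominated.
P6: not dominated (best distance).
P7: not dominated.
P8: not dominated.
P9: dominated by P5 (fuel 14≤32, tolls 40≤53, time 10.5≤11.1, distance 197≤529).
P10: not dominated (best tolls).
P11: not dominated (best fuel).
P12: dominated by P7 (fuel 69≤80, tolls 21≤55, time 5.5≤7.5, distance 238≤467).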